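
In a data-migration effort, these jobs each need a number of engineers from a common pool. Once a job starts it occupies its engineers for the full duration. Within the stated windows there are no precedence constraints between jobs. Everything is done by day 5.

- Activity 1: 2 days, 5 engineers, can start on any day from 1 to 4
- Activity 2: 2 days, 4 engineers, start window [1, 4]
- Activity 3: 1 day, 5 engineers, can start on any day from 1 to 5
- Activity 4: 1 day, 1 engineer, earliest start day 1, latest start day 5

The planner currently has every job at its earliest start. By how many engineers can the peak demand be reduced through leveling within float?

10

Early-start peak: d1:15  d2:9  d3:0  d4:0  d5:0 ⇒ 15.
Leveled (Activity 1@1, Activity 2@3, Activity 3@5, Activity 4@3): d1:5  d2:5  d3:5  d4:4  d5:5 ⇒ 5.
Reduction 15 − 5 = 10.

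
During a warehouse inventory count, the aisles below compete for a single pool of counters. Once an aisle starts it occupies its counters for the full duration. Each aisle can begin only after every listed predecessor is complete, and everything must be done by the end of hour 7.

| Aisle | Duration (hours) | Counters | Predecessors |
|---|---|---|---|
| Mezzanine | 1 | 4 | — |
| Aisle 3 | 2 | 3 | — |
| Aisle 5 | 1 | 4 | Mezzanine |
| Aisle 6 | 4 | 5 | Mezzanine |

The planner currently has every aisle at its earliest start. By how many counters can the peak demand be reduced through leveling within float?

Early-start peak: h1:7  h2:12  h3:5  h4:5  h5:5  h6:0  h7:0 ⇒ 12.
Leveled (Mezzanine@1, Aisle 3@1, Aisle 5@2, Aisle 6@3): h1:7  h2:7  h3:5  h4:5  h5:5  h6:5  h7:0 ⇒ 7.
Reduction 12 − 7 = 5.

5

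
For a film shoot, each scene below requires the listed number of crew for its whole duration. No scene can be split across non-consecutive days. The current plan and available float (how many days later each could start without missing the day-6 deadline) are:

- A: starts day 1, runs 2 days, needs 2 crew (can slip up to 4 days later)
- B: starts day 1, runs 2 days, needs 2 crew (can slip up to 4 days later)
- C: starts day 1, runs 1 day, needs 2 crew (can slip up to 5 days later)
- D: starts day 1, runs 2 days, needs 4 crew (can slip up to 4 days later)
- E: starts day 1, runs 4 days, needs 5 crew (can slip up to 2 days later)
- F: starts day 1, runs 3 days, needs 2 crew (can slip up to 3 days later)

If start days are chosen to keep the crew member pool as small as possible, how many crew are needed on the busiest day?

Early-start (A@1, B@1, C@1, D@1, E@1, F@1) gives peak 17: d1:17  d2:15  d3:7  d4:5  d5:0  d6:0.
Shift C→3, E→3, F→4.
Schedule A@1, B@1, C@3, D@1, E@3, F@4: d1:8  d2:8  d3:7  d4:7  d5:7  d6:7 — peak 8.
Total crew member-days = 44 over 6 days ⇒ peak ≥ ⌈44/6⌉ = 8, so 8 is optimal.

8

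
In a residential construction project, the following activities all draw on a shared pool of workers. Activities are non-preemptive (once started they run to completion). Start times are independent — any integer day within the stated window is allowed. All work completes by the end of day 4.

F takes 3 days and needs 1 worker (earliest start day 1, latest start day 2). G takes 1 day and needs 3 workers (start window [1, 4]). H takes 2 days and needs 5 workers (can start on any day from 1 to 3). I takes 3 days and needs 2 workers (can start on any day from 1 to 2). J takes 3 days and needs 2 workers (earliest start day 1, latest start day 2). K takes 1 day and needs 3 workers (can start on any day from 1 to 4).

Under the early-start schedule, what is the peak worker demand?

16

Early-start schedule: F@1, G@1, H@1, I@1, J@1, K@1.
Load per day: day 1: 16, day 2: 10, day 3: 5, day 4: 0.
Peak is 16.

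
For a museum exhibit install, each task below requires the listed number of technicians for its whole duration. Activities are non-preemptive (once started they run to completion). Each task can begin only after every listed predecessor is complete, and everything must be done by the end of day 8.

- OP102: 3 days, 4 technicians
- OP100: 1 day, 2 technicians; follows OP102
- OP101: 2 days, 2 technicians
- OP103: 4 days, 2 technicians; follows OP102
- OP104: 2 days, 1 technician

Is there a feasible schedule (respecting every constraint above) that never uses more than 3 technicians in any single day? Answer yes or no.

Total technician-days = 28; over 8 days the average is 28/8 > 3, so some day must exceed 3.

no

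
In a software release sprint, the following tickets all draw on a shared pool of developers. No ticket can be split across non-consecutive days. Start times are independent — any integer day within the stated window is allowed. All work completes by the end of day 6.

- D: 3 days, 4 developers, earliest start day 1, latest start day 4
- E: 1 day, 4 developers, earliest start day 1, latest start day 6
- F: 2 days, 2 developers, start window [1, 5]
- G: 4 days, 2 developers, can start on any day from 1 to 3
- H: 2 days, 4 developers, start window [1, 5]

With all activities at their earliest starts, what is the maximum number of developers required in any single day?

Early-start schedule: D@1, E@1, F@1, G@1, H@1.
Load per day: day 1: 16, day 2: 12, day 3: 6, day 4: 2, day 5: 0, day 6: 0.
Peak is 16.

16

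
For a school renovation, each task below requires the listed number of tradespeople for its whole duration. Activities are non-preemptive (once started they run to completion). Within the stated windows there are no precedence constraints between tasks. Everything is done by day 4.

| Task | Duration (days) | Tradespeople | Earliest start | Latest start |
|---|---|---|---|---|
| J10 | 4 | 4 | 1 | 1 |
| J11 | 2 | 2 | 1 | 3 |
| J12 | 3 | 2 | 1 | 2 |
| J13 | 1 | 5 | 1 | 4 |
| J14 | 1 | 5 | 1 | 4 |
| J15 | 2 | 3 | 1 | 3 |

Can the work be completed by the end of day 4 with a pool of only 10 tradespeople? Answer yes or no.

Total tradesperson-days = 42; over 4 days the average is 42/4 > 10, so some day must exceed 10.

no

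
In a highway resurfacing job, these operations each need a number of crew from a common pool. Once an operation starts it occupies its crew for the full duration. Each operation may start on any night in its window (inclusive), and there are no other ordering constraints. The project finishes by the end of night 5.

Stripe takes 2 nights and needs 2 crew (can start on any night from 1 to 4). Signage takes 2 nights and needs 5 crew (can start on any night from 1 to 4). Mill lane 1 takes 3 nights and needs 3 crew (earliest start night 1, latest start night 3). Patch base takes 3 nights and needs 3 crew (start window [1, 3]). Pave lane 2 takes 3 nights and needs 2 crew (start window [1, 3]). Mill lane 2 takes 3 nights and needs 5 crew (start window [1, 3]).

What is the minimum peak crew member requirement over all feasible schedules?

Early-start (Stripe@1, Signage@1, Mill lane 1@1, Patch base@1, Pave lane 2@1, Mill lane 2@1) gives peak 20: n1:20  n2:20  n3:13  n4:0  n5:0.
Shift Pave lane 2→3, Mill lane 2→3.
Schedule Stripe@1, Signage@1, Mill lane 1@1, Patch base@1, Pave lane 2@3, Mill lane 2@3: n1:13  n2:13  n3:13  n4:7  n5:7 — peak 13.

13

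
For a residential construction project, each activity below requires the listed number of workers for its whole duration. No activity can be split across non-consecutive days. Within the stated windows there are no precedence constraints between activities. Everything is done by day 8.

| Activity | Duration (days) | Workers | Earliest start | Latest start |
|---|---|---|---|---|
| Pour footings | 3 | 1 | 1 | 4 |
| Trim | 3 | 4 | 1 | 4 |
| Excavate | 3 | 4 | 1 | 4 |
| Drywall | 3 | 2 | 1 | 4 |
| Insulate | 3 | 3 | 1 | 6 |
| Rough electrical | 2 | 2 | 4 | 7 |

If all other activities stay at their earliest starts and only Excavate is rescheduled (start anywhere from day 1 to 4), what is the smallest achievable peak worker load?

10

Excavate@1: d1:14  d2:14  d3:14  d4:2  d5:2  d6:0  d7:0  d8:0 → peak 14
Excavate@2: d1:10  d2:14  d3:14  d4:6  d5:2  d6:0  d7:0  d8:0 → peak 14
Excavate@3: d1:10  d2:10  d3:14  d4:6  d5:6  d6:0  d7:0  d8:0 → peak 14
Excavate@4: d1:10  d2:10  d3:10  d4:6  d5:6  d6:4  d7:0  d8:0 → peak 10
Best is Excavate@4, peak 10.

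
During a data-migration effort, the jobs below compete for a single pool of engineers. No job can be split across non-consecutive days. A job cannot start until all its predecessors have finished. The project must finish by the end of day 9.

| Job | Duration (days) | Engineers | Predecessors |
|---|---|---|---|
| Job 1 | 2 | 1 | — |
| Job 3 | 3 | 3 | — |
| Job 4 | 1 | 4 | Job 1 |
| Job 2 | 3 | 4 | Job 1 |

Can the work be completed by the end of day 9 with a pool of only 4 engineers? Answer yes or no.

Schedule Job 1@1, Job 3@1, Job 4@4, Job 2@5: d1:4  d2:4  d3:3  d4:4  d5:4  d6:4  d7:4  d8:0  d9:0 — peak 4 ≤ 4.

yes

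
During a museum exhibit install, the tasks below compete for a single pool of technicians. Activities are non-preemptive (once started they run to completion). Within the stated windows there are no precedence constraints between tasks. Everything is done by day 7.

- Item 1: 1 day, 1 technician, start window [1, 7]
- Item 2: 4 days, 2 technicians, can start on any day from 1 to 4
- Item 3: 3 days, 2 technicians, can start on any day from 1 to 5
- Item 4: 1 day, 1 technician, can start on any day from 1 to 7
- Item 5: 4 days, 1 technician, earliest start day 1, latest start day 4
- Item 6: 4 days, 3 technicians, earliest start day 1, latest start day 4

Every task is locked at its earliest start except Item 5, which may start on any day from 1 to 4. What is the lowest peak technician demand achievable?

9

Item 5@1: d1:10  d2:8  d3:8  d4:6  d5:0  d6:0  d7:0 → peak 10
Item 5@2: d1:9  d2:8  d3:8  d4:6  d5:1  d6:0  d7:0 → peak 9
Item 5@3: d1:9  d2:7  d3:8  d4:6  d5:1  d6:1  d7:0 → peak 9
Item 5@4: d1:9  d2:7  d3:7  d4:6  d5:1  d6:1  d7:1 → peak 9
Best is Item 5@2, peak 9.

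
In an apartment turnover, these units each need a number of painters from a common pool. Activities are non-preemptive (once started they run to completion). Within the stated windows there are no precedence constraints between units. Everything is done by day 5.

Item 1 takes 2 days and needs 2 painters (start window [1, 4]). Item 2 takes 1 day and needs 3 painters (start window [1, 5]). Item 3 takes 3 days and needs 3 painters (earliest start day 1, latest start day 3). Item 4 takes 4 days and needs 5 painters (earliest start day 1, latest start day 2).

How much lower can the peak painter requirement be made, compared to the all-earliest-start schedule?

Early-start peak: d1:13  d2:10  d3:8  d4:5  d5:0 ⇒ 13.
Leveled (Item 1@1, Item 2@1, Item 3@3, Item 4@2): d1:5  d2:7  d3:8  d4:8  d5:8 ⇒ 8.
Reduction 13 − 8 = 5.

5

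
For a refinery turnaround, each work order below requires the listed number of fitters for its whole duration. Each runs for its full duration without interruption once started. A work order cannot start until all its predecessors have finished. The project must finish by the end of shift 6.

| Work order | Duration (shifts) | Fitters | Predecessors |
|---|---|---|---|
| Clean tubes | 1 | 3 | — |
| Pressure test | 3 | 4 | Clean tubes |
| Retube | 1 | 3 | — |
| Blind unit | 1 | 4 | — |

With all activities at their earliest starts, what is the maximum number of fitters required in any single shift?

10

Early-start schedule: Clean tubes@1, Pressure test@2, Retube@1, Blind unit@1.
Load per shift: shift 1: 10, shift 2: 4, shift 3: 4, shift 4: 4, shift 5: 0, shift 6: 0.
Peak is 10.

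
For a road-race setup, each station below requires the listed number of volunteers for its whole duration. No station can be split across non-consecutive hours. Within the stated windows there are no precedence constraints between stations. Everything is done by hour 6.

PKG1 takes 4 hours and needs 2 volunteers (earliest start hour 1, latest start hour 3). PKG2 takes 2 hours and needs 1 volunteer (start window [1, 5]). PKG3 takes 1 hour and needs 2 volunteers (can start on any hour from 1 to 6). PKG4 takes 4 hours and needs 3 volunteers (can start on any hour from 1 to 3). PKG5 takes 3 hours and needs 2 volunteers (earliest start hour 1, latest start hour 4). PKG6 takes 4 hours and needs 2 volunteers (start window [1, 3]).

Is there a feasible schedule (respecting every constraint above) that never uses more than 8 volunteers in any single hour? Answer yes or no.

The minimum achievable peak is 9; 8 < 9, so no feasible schedule stays within the cap.

no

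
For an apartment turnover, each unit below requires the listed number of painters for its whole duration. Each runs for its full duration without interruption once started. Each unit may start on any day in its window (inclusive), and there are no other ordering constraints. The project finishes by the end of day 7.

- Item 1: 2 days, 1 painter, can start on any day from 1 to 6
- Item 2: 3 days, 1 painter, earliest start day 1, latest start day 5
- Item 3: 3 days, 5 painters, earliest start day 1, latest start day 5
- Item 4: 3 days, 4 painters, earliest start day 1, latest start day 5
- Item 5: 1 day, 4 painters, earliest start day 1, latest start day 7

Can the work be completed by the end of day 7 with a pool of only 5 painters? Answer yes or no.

no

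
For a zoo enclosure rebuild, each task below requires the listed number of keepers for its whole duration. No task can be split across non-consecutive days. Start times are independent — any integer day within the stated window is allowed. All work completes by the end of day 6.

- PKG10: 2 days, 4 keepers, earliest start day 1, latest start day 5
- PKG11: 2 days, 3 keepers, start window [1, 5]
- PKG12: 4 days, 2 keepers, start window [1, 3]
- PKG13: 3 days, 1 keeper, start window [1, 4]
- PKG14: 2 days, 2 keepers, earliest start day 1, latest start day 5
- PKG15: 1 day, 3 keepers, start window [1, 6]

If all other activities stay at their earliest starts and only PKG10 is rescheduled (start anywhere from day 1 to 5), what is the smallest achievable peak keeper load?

PKG10@1: d1:15  d2:12  d3:3  d4:2  d5:0  d6:0 → peak 15
PKG10@2: d1:11  d2:12  d3:7  d4:2  d5:0  d6:0 → peak 12
PKG10@3: d1:11  d2:8  d3:7  d4:6  d5:0  d6:0 → peak 11
PKG10@4: d1:11  d2:8  d3:3  d4:6  d5:4  d6:0 → peak 11
PKG10@5: d1:11  d2:8  d3:3  d4:2  d5:4  d6:4 → peak 11
Best is PKG10@3, peak 11.

11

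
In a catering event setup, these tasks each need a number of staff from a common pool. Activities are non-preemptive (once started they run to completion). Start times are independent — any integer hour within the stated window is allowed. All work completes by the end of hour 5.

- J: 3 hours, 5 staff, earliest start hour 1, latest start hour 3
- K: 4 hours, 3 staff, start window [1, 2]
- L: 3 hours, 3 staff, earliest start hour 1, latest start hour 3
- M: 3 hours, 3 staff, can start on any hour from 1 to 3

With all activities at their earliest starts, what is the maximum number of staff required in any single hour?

14

Early-start schedule: J@1, K@1, L@1, M@1.
Load per hour: hour 1: 14, hour 2: 14, hour 3: 14, hour 4: 3, hour 5: 0.
Peak is 14.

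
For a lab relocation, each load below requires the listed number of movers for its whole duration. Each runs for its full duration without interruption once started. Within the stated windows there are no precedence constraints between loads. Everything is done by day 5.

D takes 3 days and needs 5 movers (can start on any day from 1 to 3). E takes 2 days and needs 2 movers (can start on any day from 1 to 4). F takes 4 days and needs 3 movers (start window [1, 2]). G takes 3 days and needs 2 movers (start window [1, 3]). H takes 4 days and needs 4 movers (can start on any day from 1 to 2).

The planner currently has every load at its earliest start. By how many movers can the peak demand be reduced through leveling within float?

2

Early-start peak: d1:16  d2:16  d3:14  d4:7  d5:0 ⇒ 16.
Leveled (D@1, E@1, F@1, G@3, H@1): d1:14  d2:14  d3:14  d4:9  d5:2 ⇒ 14.
Reduction 16 − 14 = 2.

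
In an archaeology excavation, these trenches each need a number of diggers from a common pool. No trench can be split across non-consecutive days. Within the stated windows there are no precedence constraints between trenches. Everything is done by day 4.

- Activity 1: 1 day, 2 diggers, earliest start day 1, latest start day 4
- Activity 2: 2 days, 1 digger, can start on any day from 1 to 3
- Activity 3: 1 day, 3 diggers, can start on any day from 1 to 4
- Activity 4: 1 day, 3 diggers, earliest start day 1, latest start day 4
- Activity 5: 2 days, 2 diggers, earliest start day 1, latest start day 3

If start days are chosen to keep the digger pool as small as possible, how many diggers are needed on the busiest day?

Early-start (Activity 1@1, Activity 2@1, Activity 3@1, Activity 4@1, Activity 5@1) gives peak 11: d1:11  d2:3  d3:0  d4:0.
Shift Activity 2→2, Activity 3→3, Activity 4→4.
Schedule Activity 1@1, Activity 2@2, Activity 3@3, Activity 4@4, Activity 5@1: d1:4  d2:3  d3:4  d4:3 — peak 4.
Total digger-days = 14 over 4 days ⇒ peak ≥ ⌈14/4⌉ = 4, so 4 is optimal.

4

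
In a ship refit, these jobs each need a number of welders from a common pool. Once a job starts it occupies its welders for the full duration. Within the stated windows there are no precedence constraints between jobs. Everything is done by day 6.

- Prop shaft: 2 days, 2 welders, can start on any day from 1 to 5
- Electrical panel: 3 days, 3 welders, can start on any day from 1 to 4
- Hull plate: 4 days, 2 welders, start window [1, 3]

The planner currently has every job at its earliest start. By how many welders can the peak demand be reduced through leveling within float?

2

Early-start peak: d1:7  d2:7  d3:5  d4:2  d5:0  d6:0 ⇒ 7.
Leveled (Prop shaft@1, Electrical panel@1, Hull plate@3): d1:5  d2:5  d3:5  d4:2  d5:2  d6:2 ⇒ 5.
Reduction 7 − 5 = 2.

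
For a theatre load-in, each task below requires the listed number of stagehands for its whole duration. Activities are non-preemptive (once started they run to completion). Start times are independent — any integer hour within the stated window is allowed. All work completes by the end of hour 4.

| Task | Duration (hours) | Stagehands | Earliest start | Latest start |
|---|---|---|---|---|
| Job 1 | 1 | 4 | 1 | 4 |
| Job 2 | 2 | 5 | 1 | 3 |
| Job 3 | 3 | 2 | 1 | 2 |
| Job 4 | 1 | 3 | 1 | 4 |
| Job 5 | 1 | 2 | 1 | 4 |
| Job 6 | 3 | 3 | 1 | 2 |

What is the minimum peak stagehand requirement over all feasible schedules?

10

Early-start (Job 1@1, Job 2@1, Job 3@1, Job 4@1, Job 5@1, Job 6@1) gives peak 19: h1:19  h2:10  h3:5  h4:0.
Shift Job 3→2, Job 4→3, Job 5→3, Job 6→2.
Schedule Job 1@1, Job 2@1, Job 3@2, Job 4@3, Job 5@3, Job 6@2: h1:9  h2:10  h3:10  h4:5 — peak 10.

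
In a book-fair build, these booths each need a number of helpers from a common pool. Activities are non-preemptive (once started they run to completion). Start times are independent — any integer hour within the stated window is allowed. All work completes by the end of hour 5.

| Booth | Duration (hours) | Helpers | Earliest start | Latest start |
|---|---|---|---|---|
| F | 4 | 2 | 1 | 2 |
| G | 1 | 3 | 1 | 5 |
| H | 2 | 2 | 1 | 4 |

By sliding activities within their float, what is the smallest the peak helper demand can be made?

Early-start (F@1, G@1, H@1) gives peak 7: h1:7  h2:4  h3:2  h4:2  h5:0.
Shift G→5.
Schedule F@1, G@5, H@1: h1:4  h2:4  h3:2  h4:2  h5:3 — peak 4.

4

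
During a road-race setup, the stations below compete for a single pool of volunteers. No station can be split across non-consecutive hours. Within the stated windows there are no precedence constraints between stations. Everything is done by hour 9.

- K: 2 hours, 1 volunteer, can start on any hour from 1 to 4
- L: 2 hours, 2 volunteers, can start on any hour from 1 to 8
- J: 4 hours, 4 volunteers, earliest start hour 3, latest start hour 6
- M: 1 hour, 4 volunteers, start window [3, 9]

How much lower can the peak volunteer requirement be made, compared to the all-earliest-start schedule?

4

Early-start peak: h1:3  h2:3  h3:8  h4:4  h5:4  h6:4  h7:0  h8:0  h9:0 ⇒ 8.
Leveled (K@1, L@1, J@3, M@7): h1:3  h2:3  h3:4  h4:4  h5:4  h6:4  h7:4  h8:0  h9:0 ⇒ 4.
Reduction 8 − 4 = 4.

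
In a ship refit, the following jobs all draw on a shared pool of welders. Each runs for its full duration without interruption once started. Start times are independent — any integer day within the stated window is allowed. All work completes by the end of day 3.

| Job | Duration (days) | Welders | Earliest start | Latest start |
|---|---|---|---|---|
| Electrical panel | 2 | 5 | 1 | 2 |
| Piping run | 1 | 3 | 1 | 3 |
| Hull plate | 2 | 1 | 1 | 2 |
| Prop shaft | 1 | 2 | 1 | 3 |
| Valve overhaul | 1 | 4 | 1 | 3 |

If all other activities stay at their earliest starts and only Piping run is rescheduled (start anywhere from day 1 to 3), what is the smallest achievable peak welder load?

12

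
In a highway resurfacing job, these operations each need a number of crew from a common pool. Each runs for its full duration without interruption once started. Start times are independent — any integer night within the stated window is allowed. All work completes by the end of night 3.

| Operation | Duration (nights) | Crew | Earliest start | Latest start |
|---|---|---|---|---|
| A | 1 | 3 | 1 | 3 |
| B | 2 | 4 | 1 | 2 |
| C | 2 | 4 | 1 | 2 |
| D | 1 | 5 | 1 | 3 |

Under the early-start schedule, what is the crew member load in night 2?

At early start, night 2 has: B, C.
Demand: 4 + 4 = 8.

8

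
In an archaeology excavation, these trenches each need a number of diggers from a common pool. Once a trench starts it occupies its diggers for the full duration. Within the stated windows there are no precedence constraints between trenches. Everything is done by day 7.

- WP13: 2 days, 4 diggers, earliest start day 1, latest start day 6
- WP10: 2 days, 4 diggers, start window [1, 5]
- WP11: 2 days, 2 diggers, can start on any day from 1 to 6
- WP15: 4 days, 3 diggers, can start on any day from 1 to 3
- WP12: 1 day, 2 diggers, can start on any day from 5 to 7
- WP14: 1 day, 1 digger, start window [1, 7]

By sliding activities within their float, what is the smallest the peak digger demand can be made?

Early-start (WP13@1, WP10@1, WP11@1, WP15@1, WP12@5, WP14@1) gives peak 14: d1:14  d2:13  d3:3  d4:3  d5:2  d6:0  d7:0.
Shift WP10→3, WP15→3.
Schedule WP13@1, WP10@3, WP11@1, WP15@3, WP12@5, WP14@1: d1:7  d2:6  d3:7  d4:7  d5:5  d6:3  d7:0 — peak 7.

7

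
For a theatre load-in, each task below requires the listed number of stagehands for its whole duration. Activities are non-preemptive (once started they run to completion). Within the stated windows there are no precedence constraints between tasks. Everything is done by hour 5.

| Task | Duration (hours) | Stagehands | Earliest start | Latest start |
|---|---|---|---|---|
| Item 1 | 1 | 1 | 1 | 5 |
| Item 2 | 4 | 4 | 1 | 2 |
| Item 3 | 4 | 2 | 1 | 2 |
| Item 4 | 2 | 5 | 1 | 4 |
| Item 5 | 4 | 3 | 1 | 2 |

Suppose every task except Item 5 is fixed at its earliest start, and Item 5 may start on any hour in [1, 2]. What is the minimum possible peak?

14

Item 5@1: h1:15  h2:14  h3:9  h4:9  h5:0 → peak 15
Item 5@2: h1:12  h2:14  h3:9  h4:9  h5:3 → peak 14
Best is Item 5@2, peak 14.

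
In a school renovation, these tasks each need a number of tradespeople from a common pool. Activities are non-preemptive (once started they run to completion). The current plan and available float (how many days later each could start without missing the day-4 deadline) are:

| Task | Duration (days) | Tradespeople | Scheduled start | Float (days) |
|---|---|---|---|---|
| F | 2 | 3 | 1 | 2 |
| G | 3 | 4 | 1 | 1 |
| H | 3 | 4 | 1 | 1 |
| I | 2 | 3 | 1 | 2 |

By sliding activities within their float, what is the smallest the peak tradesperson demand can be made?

11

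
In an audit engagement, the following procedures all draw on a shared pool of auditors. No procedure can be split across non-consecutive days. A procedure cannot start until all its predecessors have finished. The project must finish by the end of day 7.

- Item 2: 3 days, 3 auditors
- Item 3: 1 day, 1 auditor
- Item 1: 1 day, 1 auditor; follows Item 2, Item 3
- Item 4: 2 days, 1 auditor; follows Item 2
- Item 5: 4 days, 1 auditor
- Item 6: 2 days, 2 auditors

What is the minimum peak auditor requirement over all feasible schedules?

3

Early-start (Item 2@1, Item 3@1, Item 1@4, Item 4@4, Item 5@1, Item 6@1) gives peak 7: d1:7  d2:6  d3:4  d4:3  d5:1  d6:0  d7:0.
Shift Item 3→4, Item 1→5, Item 5→4, Item 6→6.
Schedule Item 2@1, Item 3@4, Item 1@5, Item 4@4, Item 5@4, Item 6@6: d1:3  d2:3  d3:3  d4:3  d5:3  d6:3  d7:3 — peak 3.
Total auditor-days = 21 over 7 days ⇒ peak ≥ ⌈21/7⌉ = 3, so 3 is optimal.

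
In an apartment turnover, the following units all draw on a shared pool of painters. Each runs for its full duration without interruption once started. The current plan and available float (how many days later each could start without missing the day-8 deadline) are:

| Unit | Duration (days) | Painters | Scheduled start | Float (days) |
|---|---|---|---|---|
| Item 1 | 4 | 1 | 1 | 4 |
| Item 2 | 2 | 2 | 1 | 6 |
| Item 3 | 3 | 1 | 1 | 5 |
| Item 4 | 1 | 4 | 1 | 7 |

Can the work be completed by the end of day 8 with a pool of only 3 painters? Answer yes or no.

The minimum achievable peak is 4; 3 < 4, so no feasible schedule stays within the cap.

no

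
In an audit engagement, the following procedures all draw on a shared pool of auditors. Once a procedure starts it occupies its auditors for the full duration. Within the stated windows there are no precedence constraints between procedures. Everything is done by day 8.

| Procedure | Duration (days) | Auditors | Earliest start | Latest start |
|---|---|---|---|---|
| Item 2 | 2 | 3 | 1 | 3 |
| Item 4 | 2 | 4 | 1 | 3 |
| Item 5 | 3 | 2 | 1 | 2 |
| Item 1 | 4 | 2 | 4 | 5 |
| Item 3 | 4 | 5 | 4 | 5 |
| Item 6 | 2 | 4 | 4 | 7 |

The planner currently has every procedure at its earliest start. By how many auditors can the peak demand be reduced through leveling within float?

Early-start peak: d1:9  d2:9  d3:2  d4:11  d5:11  d6:7  d7:7  d8:0 ⇒ 11.
Leveled (Item 2@1, Item 4@1, Item 5@1, Item 1@4, Item 3@4, Item 6@4): d1:9  d2:9  d3:2  d4:11  d5:11  d6:7  d7:7  d8:0 ⇒ 11.
Reduction 11 − 11 = 0.

0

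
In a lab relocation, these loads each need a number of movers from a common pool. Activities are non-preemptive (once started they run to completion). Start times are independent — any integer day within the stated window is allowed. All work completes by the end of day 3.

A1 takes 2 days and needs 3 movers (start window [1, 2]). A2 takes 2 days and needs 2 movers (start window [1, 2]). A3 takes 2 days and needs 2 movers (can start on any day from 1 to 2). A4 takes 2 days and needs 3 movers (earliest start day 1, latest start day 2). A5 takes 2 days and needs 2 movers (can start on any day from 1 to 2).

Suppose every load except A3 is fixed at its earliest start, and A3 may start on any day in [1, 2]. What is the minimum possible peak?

A3@1: d1:12  d2:12  d3:0 → peak 12
A3@2: d1:10  d2:12  d3:2 → peak 12
Best is A3@1, peak 12.

12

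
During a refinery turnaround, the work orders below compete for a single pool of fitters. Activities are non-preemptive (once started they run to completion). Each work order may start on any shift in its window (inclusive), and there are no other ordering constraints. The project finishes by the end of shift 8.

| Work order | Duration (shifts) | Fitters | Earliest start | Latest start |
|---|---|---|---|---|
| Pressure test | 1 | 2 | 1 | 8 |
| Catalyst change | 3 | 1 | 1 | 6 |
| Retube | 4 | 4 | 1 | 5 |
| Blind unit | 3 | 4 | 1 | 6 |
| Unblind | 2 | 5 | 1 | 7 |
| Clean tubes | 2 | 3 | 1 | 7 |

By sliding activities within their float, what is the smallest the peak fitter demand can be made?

8

Early-start (Pressure test@1, Catalyst change@1, Retube@1, Blind unit@1, Unblind@1, Clean tubes@1) gives peak 19: s1:19  s2:17  s3:9  s4:4  s5:0  s6:0  s7:0  s8:0.
Shift Blind unit→4, Unblind→7, Clean tubes→2.
Schedule Pressure test@1, Catalyst change@1, Retube@1, Blind unit@4, Unblind@7, Clean tubes@2: s1:7  s2:8  s3:8  s4:8  s5:4  s6:4  s7:5  s8:5 — peak 8.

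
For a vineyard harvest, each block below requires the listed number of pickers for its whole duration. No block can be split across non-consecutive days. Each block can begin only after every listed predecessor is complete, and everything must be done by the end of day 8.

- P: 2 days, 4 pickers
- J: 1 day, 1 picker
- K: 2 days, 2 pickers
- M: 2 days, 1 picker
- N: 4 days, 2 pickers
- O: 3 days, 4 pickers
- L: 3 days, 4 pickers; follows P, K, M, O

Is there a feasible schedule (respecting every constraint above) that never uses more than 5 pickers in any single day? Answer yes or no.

no

Total picker-days = 47; over 8 days the average is 47/8 > 5, so some day must exceed 5.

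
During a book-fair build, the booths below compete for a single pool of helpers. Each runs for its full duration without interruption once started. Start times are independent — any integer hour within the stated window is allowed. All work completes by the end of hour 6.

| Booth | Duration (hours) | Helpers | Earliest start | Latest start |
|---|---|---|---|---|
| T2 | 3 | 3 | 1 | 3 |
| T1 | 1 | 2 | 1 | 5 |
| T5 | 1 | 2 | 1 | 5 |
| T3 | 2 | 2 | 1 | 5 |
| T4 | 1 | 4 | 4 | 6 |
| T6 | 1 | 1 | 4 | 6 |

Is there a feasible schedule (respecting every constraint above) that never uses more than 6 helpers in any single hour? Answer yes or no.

yes

Schedule T2@3, T1@1, T5@2, T3@1, T4@6, T6@4: h1:4  h2:4  h3:3  h4:4  h5:3  h6:4 — peak 4 ≤ 6.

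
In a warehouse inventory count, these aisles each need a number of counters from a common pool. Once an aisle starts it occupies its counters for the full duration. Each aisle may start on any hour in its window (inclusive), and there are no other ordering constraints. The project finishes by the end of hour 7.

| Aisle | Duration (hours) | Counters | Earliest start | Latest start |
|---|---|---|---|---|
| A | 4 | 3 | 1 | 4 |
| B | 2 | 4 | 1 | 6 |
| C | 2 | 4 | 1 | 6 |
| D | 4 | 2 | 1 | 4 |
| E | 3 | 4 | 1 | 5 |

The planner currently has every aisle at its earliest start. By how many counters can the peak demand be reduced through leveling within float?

8

Early-start peak: h1:17  h2:17  h3:9  h4:5  h5:0  h6:0  h7:0 ⇒ 17.
Leveled (A@1, B@1, C@3, D@1, E@5): h1:9  h2:9  h3:9  h4:9  h5:4  h6:4  h7:4 ⇒ 9.
Reduction 17 − 9 = 8.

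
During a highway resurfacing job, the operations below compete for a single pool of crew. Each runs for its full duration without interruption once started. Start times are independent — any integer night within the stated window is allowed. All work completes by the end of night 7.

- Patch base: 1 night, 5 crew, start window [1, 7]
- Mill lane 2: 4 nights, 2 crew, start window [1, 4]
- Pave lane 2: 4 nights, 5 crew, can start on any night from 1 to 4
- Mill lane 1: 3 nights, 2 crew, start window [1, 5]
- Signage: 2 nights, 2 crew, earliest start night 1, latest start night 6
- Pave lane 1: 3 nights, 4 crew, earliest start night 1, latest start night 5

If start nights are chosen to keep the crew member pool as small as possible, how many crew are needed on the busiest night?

Early-start (Patch base@1, Mill lane 2@1, Pave lane 2@1, Mill lane 1@1, Signage@1, Pave lane 1@1) gives peak 20: n1:20  n2:15  n3:13  n4:7  n5:0  n6:0  n7:0.
Shift Pave lane 2→2, Signage→6, Pave lane 1→5.
Schedule Patch base@1, Mill lane 2@1, Pave lane 2@2, Mill lane 1@1, Signage@6, Pave lane 1@5: n1:9  n2:9  n3:9  n4:7  n5:9  n6:6  n7:6 — peak 9.

9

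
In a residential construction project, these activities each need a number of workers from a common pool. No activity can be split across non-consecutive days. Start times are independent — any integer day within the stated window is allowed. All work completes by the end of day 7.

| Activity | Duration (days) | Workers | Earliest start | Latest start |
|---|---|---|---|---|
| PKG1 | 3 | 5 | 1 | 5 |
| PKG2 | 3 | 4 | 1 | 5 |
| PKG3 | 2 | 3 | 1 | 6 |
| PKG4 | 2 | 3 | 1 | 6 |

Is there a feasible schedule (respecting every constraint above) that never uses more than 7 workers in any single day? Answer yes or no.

yes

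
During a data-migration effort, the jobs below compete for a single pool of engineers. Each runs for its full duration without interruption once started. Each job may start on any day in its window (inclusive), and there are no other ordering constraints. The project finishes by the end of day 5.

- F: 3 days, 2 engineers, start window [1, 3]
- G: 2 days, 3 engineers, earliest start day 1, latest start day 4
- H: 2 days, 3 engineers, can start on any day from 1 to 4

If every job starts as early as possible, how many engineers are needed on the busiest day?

8

Early-start schedule: F@1, G@1, H@1.
Load per day: day 1: 8, day 2: 8, day 3: 2, day 4: 0, day 5: 0.
Peak is 8.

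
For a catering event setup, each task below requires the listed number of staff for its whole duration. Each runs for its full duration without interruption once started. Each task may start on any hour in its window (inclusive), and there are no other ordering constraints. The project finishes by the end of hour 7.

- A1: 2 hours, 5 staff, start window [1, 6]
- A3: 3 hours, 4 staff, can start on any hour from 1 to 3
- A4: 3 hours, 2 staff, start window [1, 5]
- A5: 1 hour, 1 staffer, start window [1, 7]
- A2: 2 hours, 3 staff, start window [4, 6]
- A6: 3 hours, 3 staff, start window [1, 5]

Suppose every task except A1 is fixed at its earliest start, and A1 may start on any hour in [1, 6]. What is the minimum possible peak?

A1@1: h1:15  h2:14  h3:9  h4:3  h5:3  h6:0  h7:0 → peak 15
A1@2: h1:10  h2:14  h3:14  h4:3  h5:3  h6:0  h7:0 → peak 14
A1@3: h1:10  h2:9  h3:14  h4:8  h5:3  h6:0  h7:0 → peak 14
A1@4: h1:10  h2:9  h3:9  h4:8  h5:8  h6:0  h7:0 → peak 10
A1@5: h1:10  h2:9  h3:9  h4:3  h5:8  h6:5  h7:0 → peak 10
A1@6: h1:10  h2:9  h3:9  h4:3  h5:3  h6:5  h7:5 → peak 10
Best is A1@4, peak 10.

10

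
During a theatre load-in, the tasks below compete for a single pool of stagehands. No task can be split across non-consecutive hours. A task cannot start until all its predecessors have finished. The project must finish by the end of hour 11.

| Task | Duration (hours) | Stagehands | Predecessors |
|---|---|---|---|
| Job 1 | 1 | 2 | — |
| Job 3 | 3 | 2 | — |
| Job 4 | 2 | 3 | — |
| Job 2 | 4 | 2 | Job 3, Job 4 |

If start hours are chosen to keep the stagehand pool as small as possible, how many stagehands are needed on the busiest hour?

3

Early-start (Job 1@1, Job 3@1, Job 4@1, Job 2@4) gives peak 7: h1:7  h2:5  h3:2  h4:2  h5:2  h6:2  h7:2  h8:0  h9:0  h10:0  h11:0.
Shift Job 3→2, Job 4→5, Job 2→7.
Schedule Job 1@1, Job 3@2, Job 4@5, Job 2@7: h1:2  h2:2  h3:2  h4:2  h5:3  h6:3  h7:2  h8:2  h9:2  h10:2  h11:0 — peak 3.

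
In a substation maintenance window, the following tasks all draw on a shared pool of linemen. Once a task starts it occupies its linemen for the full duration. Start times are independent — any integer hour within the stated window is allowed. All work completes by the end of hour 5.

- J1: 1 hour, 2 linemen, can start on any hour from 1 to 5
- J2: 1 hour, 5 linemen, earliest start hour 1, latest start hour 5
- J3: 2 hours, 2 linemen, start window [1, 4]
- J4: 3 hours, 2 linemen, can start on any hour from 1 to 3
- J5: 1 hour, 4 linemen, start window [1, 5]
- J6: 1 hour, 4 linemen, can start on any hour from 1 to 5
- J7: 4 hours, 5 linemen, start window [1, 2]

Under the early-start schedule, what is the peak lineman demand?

24

Early-start schedule: J1@1, J2@1, J3@1, J4@1, J5@1, J6@1, J7@1.
Load per hour: hour 1: 24, hour 2: 9, hour 3: 7, hour 4: 5, hour 5: 0.
Peak is 24.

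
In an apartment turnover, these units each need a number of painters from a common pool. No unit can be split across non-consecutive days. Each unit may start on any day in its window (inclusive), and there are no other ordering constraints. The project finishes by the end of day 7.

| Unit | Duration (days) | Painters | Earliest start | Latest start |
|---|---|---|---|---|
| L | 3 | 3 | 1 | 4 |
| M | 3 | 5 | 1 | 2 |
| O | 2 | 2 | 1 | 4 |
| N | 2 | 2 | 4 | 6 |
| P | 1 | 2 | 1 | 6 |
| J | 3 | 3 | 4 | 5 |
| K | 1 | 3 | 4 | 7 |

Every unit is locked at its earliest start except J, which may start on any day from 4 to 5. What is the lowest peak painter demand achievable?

12

J@4: d1:12  d2:10  d3:8  d4:8  d5:5  d6:3  d7:0 → peak 12
J@5: d1:12  d2:10  d3:8  d4:5  d5:5  d6:3  d7:3 → peak 12
Best is J@4, peak 12.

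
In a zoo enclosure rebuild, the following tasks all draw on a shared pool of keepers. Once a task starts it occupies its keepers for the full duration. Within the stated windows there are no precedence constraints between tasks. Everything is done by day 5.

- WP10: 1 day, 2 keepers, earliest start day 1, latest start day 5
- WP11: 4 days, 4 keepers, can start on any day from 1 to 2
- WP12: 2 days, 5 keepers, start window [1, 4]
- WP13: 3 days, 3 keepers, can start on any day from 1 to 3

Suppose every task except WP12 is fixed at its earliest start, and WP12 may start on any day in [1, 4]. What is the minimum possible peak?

WP12@1: d1:14  d2:12  d3:7  d4:4  d5:0 → peak 14
WP12@2: d1:9  d2:12  d3:12  d4:4  d5:0 → peak 12
WP12@3: d1:9  d2:7  d3:12  d4:9  d5:0 → peak 12
WP12@4: d1:9  d2:7  d3:7  d4:9  d5:5 → peak 9
Best is WP12@4, peak 9.

9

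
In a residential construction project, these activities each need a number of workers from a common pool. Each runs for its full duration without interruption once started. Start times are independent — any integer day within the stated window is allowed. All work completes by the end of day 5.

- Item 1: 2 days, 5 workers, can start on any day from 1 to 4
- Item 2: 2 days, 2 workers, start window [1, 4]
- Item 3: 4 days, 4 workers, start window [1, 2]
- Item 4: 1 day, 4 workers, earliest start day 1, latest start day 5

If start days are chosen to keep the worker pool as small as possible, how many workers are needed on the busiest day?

9

Early-start (Item 1@1, Item 2@1, Item 3@1, Item 4@1) gives peak 15: d1:15  d2:11  d3:4  d4:4  d5:0.
Shift Item 2→3, Item 4→5.
Schedule Item 1@1, Item 2@3, Item 3@1, Item 4@5: d1:9  d2:9  d3:6  d4:6  d5:4 — peak 9.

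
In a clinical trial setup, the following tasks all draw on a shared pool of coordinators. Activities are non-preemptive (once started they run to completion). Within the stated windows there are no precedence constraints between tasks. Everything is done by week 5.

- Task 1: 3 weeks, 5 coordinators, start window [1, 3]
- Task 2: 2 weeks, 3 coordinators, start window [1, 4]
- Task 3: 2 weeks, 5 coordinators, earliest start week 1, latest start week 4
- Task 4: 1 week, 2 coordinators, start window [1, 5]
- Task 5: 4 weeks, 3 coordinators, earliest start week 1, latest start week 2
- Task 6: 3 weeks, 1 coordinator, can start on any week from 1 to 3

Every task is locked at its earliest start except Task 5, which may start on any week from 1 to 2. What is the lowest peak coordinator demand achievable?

17

Task 5@1: w1:19  w2:17  w3:9  w4:3  w5:0 → peak 19
Task 5@2: w1:16  w2:17  w3:9  w4:3  w5:3 → peak 17
Best is Task 5@2, peak 17.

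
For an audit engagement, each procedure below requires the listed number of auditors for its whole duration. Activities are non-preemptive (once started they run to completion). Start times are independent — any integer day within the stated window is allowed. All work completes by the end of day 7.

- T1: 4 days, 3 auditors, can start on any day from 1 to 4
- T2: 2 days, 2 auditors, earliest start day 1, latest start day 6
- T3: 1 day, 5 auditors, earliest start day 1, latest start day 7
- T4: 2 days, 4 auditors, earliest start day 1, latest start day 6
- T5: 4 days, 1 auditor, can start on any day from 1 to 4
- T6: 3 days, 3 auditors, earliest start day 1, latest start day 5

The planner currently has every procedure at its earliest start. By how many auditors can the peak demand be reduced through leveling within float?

11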